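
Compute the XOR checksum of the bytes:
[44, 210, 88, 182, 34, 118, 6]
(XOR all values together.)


XOR chain: 44 ^ 210 ^ 88 ^ 182 ^ 34 ^ 118 ^ 6 = 66

66


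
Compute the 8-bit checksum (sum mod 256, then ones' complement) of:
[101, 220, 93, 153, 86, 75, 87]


Sum = 815 mod 256 = 47
Complement = 208

208


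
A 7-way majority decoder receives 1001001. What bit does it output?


Ones: 3 out of 7
Threshold: 4

0 (3/7 voted 1)


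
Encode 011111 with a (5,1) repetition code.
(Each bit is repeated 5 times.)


Each bit -> 5 copies

000001111111111111111111111111


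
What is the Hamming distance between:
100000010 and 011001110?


XOR: 111001100
Count of 1s: 5

5


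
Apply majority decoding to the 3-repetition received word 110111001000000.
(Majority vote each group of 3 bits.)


Groups: 110, 111, 001, 000, 000
Majority votes: 11000

11000


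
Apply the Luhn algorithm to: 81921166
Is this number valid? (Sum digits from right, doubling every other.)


Luhn sum = 31
31 mod 10 = 1

Invalid (Luhn sum mod 10 = 1)


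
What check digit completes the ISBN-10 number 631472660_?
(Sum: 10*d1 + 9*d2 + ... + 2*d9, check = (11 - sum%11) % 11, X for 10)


Weighted sum: 217
217 mod 11 = 8

Check digit: 3


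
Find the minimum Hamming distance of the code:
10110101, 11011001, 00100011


Comparing all pairs, minimum distance: 4
Can detect 3 errors, correct 1 errors

4


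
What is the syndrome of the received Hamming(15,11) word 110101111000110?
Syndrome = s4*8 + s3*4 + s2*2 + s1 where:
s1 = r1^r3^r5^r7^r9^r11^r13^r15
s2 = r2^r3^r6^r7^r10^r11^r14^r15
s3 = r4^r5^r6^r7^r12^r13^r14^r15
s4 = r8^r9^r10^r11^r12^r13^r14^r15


s1=0, s2=0, s3=1, s4=0

Syndrome = 4 (error at position 4)


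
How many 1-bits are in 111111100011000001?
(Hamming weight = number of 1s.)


Counting 1s in 111111100011000001

10


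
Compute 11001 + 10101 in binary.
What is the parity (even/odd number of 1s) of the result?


11001 = 25
10101 = 21
Sum = 46 = 101110
1s count = 4

even parity (4 ones in 101110)


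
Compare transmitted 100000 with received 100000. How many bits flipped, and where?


XOR: 000000

0 errors (received matches sent)


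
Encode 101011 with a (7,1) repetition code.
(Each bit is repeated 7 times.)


Each bit -> 7 copies

111111100000001111111000000011111111111111


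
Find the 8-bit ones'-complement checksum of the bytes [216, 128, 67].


Sum = 411 mod 256 = 155
Complement = 100

100


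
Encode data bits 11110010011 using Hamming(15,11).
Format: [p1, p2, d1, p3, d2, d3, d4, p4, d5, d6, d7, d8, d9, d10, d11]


Parity bits: p1=1, p2=0, p3=1, p4=1

101111110010011


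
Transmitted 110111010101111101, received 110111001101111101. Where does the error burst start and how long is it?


XOR: 000000011000000000

Burst at position 7, length 2


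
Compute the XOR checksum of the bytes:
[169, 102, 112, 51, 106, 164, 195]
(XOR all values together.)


XOR chain: 169 ^ 102 ^ 112 ^ 51 ^ 106 ^ 164 ^ 195 = 129

129


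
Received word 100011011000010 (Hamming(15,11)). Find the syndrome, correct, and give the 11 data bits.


Syndrome = 13: error at position 13

Data: 01101000110 (corrected bit 13)


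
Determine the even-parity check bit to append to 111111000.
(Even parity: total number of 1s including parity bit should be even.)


Number of 1s in data: 6
Parity bit: 0

0


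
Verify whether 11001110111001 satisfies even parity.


Number of 1s: 9

No, parity error (9 ones)


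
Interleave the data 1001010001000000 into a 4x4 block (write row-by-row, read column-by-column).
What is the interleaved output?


Matrix:
  1001
  0100
  0100
  0000
Read columns: 1000011000001000

1000011000001000


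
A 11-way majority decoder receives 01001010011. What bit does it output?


Ones: 5 out of 11
Threshold: 6

0 (5/11 voted 1)


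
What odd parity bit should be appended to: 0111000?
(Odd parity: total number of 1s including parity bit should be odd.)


Number of 1s in data: 3
Parity bit: 0

0


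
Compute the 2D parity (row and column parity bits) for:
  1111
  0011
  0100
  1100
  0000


Row parities: 00100
Column parities: 0100

Row P: 00100, Col P: 0100, Corner: 1


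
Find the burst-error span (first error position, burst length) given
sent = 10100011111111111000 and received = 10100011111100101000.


XOR: 00000000000011010000

Burst at position 12, length 4


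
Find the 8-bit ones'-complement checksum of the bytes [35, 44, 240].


Sum = 319 mod 256 = 63
Complement = 192

192


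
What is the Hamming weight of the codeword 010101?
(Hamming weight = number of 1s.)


Counting 1s in 010101

3


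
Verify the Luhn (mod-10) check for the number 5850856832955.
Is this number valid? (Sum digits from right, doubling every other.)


Luhn sum = 61
61 mod 10 = 1

Invalid (Luhn sum mod 10 = 1)


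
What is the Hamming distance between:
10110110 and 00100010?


XOR: 10010100
Count of 1s: 3

3


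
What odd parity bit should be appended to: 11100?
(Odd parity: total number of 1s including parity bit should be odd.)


Number of 1s in data: 3
Parity bit: 0

0


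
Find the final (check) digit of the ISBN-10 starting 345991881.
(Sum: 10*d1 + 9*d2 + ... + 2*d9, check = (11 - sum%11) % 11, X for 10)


Weighted sum: 286
286 mod 11 = 0

Check digit: 0


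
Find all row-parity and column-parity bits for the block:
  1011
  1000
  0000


Row parities: 110
Column parities: 0011

Row P: 110, Col P: 0011, Corner: 0


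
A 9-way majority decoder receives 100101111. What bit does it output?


Ones: 6 out of 9
Threshold: 5

1 (6/9 voted 1)


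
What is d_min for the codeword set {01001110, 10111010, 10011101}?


Comparing all pairs, minimum distance: 4
Can detect 3 errors, correct 1 errors

4


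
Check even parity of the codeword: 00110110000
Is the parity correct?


Number of 1s: 4

Yes, parity is correct (4 ones)


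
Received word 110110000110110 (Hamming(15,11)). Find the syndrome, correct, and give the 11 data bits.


Syndrome = 0: no error detected

Data: 01000110110 (no errors)


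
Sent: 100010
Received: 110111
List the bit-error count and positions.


XOR: 010101

3 error(s) at position(s): 1, 3, 5


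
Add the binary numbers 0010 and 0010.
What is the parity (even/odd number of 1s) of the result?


0010 = 2
0010 = 2
Sum = 4 = 100
1s count = 1

odd parity (1 ones in 100)


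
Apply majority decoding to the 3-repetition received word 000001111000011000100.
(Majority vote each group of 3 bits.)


Groups: 000, 001, 111, 000, 011, 000, 100
Majority votes: 0010100

0010100


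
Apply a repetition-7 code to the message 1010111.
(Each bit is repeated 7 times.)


Each bit -> 7 copies

1111111000000011111110000000111111111111111111111


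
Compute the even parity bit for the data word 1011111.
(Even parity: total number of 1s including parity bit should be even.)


Number of 1s in data: 6
Parity bit: 0

0


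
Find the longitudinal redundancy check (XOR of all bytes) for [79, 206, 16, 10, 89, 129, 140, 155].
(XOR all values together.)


XOR chain: 79 ^ 206 ^ 16 ^ 10 ^ 89 ^ 129 ^ 140 ^ 155 = 84

84


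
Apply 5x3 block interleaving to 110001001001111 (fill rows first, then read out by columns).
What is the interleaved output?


Matrix:
  110
  001
  001
  001
  111
Read columns: 100011000101111

100011000101111


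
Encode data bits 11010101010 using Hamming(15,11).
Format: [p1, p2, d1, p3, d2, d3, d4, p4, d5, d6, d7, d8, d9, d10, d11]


Parity bits: p1=1, p2=0, p3=0, p4=1

101010110101010


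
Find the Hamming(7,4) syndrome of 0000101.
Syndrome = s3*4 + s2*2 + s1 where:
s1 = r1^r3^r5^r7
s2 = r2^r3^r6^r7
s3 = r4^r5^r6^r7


s1=0, s2=1, s3=0

Syndrome = 2 (error at position 2)


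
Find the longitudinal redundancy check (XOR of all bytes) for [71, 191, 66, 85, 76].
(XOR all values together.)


XOR chain: 71 ^ 191 ^ 66 ^ 85 ^ 76 = 163

163


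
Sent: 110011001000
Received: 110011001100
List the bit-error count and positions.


XOR: 000000000100

1 error(s) at position(s): 9


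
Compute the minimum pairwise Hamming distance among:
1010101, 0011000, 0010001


Comparing all pairs, minimum distance: 2
Can detect 1 errors, correct 0 errors

2


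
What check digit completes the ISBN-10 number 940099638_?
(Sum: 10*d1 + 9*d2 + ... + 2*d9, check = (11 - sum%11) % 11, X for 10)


Weighted sum: 274
274 mod 11 = 10

Check digit: 1


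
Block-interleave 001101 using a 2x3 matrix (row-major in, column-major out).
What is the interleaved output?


Matrix:
  001
  101
Read columns: 010011

010011


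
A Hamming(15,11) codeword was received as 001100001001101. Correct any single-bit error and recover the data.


Syndrome = 0: no error detected

Data: 10001001101 (no errors)


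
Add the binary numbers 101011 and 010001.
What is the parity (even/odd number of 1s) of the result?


101011 = 43
010001 = 17
Sum = 60 = 111100
1s count = 4

even parity (4 ones in 111100)


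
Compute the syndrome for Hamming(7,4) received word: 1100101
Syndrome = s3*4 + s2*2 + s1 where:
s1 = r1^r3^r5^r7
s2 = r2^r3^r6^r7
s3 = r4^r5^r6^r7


s1=1, s2=0, s3=0

Syndrome = 1 (error at position 1)


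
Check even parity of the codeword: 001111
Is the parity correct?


Number of 1s: 4

Yes, parity is correct (4 ones)


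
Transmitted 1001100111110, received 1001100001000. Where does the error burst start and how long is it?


XOR: 0000000110110

Burst at position 7, length 5


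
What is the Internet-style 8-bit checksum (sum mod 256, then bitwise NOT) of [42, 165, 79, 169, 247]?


Sum = 702 mod 256 = 190
Complement = 65

65


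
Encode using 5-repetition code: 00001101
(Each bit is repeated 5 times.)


Each bit -> 5 copies

0000000000000000000011111111110000011111


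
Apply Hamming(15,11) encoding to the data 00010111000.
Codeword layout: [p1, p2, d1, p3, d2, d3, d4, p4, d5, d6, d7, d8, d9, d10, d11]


Parity bits: p1=0, p2=1, p3=0, p4=1

010000110111000


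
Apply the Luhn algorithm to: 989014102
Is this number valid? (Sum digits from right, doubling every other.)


Luhn sum = 37
37 mod 10 = 7

Invalid (Luhn sum mod 10 = 7)


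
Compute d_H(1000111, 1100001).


XOR: 0100110
Count of 1s: 3

3


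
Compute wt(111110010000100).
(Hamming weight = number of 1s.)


Counting 1s in 111110010000100

7


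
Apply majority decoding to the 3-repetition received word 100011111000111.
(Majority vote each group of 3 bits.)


Groups: 100, 011, 111, 000, 111
Majority votes: 01101

01101


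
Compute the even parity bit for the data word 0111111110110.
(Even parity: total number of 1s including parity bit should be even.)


Number of 1s in data: 10
Parity bit: 0

0


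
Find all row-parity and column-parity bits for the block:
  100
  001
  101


Row parities: 110
Column parities: 000

Row P: 110, Col P: 000, Corner: 0


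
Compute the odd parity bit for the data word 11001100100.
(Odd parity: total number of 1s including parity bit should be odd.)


Number of 1s in data: 5
Parity bit: 0

0


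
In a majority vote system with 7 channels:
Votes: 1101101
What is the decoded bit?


Ones: 5 out of 7
Threshold: 4

1 (5/7 voted 1)


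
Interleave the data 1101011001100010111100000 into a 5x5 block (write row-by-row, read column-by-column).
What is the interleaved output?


Matrix:
  11010
  11001
  10001
  01111
  00000
Read columns: 1110011010000101001001110

1110011010000101001001110


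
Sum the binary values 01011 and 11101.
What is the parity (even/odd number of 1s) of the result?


01011 = 11
11101 = 29
Sum = 40 = 101000
1s count = 2

even parity (2 ones in 101000)


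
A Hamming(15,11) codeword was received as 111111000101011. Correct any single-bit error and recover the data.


Syndrome = 0: no error detected

Data: 11100101011 (no errors)


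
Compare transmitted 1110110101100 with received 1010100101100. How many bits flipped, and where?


XOR: 0100010000000

2 error(s) at position(s): 1, 5


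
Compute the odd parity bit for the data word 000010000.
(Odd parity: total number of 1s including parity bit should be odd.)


Number of 1s in data: 1
Parity bit: 0

0


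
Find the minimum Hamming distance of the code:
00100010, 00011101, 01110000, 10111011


Comparing all pairs, minimum distance: 3
Can detect 2 errors, correct 1 errors

3


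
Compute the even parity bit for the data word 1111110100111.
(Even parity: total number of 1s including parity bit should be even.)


Number of 1s in data: 10
Parity bit: 0

0


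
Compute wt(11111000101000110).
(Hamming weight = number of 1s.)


Counting 1s in 11111000101000110

9


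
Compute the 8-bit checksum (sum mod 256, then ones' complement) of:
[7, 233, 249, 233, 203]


Sum = 925 mod 256 = 157
Complement = 98

98


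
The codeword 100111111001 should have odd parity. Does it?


Number of 1s: 8

No, parity error (8 ones)


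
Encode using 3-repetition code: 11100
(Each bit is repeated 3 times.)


Each bit -> 3 copies

111111111000000


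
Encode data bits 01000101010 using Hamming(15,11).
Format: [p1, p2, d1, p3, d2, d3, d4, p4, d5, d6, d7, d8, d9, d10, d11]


Parity bits: p1=1, p2=0, p3=1, p4=1

100110010101010


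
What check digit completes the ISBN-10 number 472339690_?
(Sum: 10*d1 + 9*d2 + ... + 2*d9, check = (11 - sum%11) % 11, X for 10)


Weighted sum: 254
254 mod 11 = 1

Check digit: X


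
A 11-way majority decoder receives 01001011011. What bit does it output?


Ones: 6 out of 11
Threshold: 6

1 (6/11 voted 1)


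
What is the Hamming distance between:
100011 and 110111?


XOR: 010100
Count of 1s: 2

2


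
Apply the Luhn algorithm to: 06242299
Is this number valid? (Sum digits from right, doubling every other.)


Luhn sum = 38
38 mod 10 = 8

Invalid (Luhn sum mod 10 = 8)


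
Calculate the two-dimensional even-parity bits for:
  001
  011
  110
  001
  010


Row parities: 10011
Column parities: 111

Row P: 10011, Col P: 111, Corner: 1


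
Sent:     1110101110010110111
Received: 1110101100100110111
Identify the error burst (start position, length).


XOR: 0000000010110000000

Burst at position 8, length 4


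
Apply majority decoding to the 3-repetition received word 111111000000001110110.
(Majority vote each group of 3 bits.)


Groups: 111, 111, 000, 000, 001, 110, 110
Majority votes: 1100011

1100011


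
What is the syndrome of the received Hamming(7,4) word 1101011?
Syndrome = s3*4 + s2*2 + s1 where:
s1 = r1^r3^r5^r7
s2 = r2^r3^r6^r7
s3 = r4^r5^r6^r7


s1=0, s2=1, s3=1

Syndrome = 6 (error at position 6)


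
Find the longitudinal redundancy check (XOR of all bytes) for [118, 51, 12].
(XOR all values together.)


XOR chain: 118 ^ 51 ^ 12 = 73

73


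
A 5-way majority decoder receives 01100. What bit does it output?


Ones: 2 out of 5
Threshold: 3

0 (2/5 voted 1)


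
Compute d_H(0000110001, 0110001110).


XOR: 0110111111
Count of 1s: 8

8


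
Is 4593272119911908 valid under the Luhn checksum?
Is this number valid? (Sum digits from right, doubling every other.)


Luhn sum = 81
81 mod 10 = 1

Invalid (Luhn sum mod 10 = 1)


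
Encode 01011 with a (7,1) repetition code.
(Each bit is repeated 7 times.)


Each bit -> 7 copies

00000001111111000000011111111111111


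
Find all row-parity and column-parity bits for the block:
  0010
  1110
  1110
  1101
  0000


Row parities: 11110
Column parities: 1111

Row P: 11110, Col P: 1111, Corner: 0


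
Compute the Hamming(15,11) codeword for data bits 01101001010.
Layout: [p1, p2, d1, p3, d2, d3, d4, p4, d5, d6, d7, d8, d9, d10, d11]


Parity bits: p1=0, p2=0, p3=0, p4=1

000011011001010


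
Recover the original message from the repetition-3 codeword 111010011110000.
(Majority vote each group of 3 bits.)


Groups: 111, 010, 011, 110, 000
Majority votes: 10110

10110


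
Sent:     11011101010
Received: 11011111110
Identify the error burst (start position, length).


XOR: 00000010100

Burst at position 6, length 3


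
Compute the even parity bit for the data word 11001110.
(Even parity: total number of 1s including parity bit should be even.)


Number of 1s in data: 5
Parity bit: 1

1


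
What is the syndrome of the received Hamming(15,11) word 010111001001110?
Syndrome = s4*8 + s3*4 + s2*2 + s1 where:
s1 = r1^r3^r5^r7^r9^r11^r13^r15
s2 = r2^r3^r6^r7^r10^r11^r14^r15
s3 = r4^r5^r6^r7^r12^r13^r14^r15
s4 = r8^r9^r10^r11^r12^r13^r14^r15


s1=1, s2=1, s3=0, s4=0

Syndrome = 3 (error at position 3)


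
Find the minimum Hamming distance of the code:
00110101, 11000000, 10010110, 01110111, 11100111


Comparing all pairs, minimum distance: 2
Can detect 1 errors, correct 0 errors

2


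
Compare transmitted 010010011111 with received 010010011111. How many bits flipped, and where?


XOR: 000000000000

0 errors (received matches sent)


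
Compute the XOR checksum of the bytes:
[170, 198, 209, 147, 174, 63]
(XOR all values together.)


XOR chain: 170 ^ 198 ^ 209 ^ 147 ^ 174 ^ 63 = 191

191


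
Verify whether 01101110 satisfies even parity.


Number of 1s: 5

No, parity error (5 ones)


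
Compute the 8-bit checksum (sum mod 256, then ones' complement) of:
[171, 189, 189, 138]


Sum = 687 mod 256 = 175
Complement = 80

80


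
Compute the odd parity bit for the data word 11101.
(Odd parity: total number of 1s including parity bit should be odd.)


Number of 1s in data: 4
Parity bit: 1

1


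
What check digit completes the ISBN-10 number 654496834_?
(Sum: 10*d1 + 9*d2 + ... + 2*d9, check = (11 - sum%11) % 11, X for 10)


Weighted sum: 298
298 mod 11 = 1

Check digit: X


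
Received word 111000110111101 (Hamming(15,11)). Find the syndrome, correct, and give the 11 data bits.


Syndrome = 0: no error detected

Data: 10010111101 (no errors)


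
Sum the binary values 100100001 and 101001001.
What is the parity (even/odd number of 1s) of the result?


100100001 = 289
101001001 = 329
Sum = 618 = 1001101010
1s count = 5

odd parity (5 ones in 1001101010)


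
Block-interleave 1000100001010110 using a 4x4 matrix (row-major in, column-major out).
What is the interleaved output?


Matrix:
  1000
  1000
  0101
  0110
Read columns: 1100001100010010

1100001100010010


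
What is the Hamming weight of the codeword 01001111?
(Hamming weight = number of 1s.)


Counting 1s in 01001111

5


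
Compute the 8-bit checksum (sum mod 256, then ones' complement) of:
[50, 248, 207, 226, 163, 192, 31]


Sum = 1117 mod 256 = 93
Complement = 162

162


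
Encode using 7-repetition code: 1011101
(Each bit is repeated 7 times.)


Each bit -> 7 copies

1111111000000011111111111111111111100000001111111


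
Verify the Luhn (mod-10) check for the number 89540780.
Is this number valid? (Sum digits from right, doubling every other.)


Luhn sum = 35
35 mod 10 = 5

Invalid (Luhn sum mod 10 = 5)


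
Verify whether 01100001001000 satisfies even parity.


Number of 1s: 4

Yes, parity is correct (4 ones)


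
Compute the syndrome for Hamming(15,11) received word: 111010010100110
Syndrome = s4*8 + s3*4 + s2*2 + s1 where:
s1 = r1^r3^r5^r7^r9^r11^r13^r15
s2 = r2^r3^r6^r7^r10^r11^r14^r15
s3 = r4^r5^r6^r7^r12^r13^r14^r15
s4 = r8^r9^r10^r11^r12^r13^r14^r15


s1=0, s2=0, s3=1, s4=0

Syndrome = 4 (error at position 4)


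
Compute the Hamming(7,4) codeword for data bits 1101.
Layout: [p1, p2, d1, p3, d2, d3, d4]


Parity bits: p1=1, p2=0, p3=0

1010101


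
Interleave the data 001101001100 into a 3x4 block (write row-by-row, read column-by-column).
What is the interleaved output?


Matrix:
  0011
  0100
  1100
Read columns: 001011100100

001011100100


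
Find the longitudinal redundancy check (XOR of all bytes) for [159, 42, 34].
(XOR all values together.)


XOR chain: 159 ^ 42 ^ 34 = 151

151


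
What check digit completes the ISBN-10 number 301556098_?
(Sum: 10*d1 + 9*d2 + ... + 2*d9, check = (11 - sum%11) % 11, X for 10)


Weighted sum: 176
176 mod 11 = 0

Check digit: 0


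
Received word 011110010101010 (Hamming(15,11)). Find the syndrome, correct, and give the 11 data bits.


Syndrome = 0: no error detected

Data: 11000101010 (no errors)


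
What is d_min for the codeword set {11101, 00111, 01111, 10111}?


Comparing all pairs, minimum distance: 1
Can detect 0 errors, correct 0 errors

1


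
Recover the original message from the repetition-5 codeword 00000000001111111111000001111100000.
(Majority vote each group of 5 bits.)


Groups: 00000, 00000, 11111, 11111, 00000, 11111, 00000
Majority votes: 0011010

0011010


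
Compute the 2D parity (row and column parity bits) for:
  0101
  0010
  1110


Row parities: 011
Column parities: 1001

Row P: 011, Col P: 1001, Corner: 0


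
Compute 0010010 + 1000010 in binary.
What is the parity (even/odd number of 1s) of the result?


0010010 = 18
1000010 = 66
Sum = 84 = 1010100
1s count = 3

odd parity (3 ones in 1010100)


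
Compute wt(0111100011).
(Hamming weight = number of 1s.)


Counting 1s in 0111100011

6


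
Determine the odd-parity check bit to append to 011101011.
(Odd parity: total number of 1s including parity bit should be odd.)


Number of 1s in data: 6
Parity bit: 1

1


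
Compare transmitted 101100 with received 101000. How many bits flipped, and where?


XOR: 000100

1 error(s) at position(s): 3


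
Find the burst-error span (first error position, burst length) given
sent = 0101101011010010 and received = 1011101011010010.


XOR: 1110000000000000

Burst at position 0, length 3


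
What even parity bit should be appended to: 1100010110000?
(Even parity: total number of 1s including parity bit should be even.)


Number of 1s in data: 5
Parity bit: 1

1


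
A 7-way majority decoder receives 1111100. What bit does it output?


Ones: 5 out of 7
Threshold: 4

1 (5/7 voted 1)


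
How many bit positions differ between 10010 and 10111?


XOR: 00101
Count of 1s: 2

2


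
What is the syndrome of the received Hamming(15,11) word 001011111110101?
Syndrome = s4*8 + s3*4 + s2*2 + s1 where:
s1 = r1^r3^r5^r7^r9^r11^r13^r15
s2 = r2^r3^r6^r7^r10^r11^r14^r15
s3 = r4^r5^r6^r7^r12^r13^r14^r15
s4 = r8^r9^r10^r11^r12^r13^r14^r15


s1=1, s2=0, s3=1, s4=0

Syndrome = 5 (error at position 5)


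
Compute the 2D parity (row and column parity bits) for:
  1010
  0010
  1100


Row parities: 010
Column parities: 0100

Row P: 010, Col P: 0100, Corner: 1


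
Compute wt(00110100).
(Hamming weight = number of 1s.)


Counting 1s in 00110100

3


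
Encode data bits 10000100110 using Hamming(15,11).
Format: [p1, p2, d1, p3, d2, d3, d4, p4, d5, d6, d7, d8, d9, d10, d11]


Parity bits: p1=0, p2=1, p3=0, p4=1

011000010100110


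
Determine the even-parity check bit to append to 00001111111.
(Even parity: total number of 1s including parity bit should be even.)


Number of 1s in data: 7
Parity bit: 1

1


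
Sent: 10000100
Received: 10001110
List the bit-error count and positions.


XOR: 00001010

2 error(s) at position(s): 4, 6


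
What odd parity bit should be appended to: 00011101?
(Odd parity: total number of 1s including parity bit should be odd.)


Number of 1s in data: 4
Parity bit: 1

1


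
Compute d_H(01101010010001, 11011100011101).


XOR: 10110110001100
Count of 1s: 7

7


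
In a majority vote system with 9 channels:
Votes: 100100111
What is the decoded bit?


Ones: 5 out of 9
Threshold: 5

1 (5/9 voted 1)


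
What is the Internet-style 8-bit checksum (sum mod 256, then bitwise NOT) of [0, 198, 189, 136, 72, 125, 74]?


Sum = 794 mod 256 = 26
Complement = 229

229


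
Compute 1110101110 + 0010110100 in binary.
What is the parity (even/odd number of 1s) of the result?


1110101110 = 942
0010110100 = 180
Sum = 1122 = 10001100010
1s count = 4

even parity (4 ones in 10001100010)


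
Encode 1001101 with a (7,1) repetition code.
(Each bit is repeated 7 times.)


Each bit -> 7 copies

1111111000000000000001111111111111100000001111111


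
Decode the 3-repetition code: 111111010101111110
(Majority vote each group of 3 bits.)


Groups: 111, 111, 010, 101, 111, 110
Majority votes: 110111

110111


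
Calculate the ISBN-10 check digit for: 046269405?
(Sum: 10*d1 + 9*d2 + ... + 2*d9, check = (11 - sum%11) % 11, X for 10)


Weighted sum: 205
205 mod 11 = 7

Check digit: 4


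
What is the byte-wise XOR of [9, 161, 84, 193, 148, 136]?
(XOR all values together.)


XOR chain: 9 ^ 161 ^ 84 ^ 193 ^ 148 ^ 136 = 33

33


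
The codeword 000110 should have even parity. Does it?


Number of 1s: 2

Yes, parity is correct (2 ones)


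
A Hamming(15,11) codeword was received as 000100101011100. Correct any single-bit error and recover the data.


Syndrome = 0: no error detected

Data: 00011011100 (no errors)


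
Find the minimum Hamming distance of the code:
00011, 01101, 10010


Comparing all pairs, minimum distance: 2
Can detect 1 errors, correct 0 errors

2


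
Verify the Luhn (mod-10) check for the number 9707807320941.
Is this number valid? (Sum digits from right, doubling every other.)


Luhn sum = 60
60 mod 10 = 0

Valid (Luhn sum mod 10 = 0)


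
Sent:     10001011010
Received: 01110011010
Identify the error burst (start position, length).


XOR: 11111000000

Burst at position 0, length 5


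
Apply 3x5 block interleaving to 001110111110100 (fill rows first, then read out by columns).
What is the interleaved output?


Matrix:
  00111
  01111
  10100
Read columns: 001010111110110

001010111110110


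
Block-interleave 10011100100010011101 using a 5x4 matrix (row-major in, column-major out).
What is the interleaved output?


Matrix:
  1001
  1100
  1000
  1001
  1101
Read columns: 11111010010000010011

11111010010000010011


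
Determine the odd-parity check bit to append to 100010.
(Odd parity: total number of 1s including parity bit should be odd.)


Number of 1s in data: 2
Parity bit: 1

1


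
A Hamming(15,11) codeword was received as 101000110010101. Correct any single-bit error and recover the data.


Syndrome = 4: error at position 4

Data: 10010010101 (corrected bit 4)


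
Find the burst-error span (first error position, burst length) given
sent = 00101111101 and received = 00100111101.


XOR: 00001000000

Burst at position 4, length 1


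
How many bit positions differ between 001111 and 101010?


XOR: 100101
Count of 1s: 3

3


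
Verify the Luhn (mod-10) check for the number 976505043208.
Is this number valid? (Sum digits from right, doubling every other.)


Luhn sum = 49
49 mod 10 = 9

Invalid (Luhn sum mod 10 = 9)


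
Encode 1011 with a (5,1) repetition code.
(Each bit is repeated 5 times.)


Each bit -> 5 copies

11111000001111111111


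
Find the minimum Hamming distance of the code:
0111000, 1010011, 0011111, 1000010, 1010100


Comparing all pairs, minimum distance: 2
Can detect 1 errors, correct 0 errors

2


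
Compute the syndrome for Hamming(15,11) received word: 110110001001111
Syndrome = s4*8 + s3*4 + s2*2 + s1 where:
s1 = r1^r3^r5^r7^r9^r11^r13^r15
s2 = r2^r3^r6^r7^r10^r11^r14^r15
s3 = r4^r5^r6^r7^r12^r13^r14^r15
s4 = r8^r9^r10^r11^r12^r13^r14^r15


s1=1, s2=1, s3=0, s4=1

Syndrome = 11 (error at position 11)


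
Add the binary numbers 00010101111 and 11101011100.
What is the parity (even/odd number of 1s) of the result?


00010101111 = 175
11101011100 = 1884
Sum = 2059 = 100000001011
1s count = 4

even parity (4 ones in 100000001011)


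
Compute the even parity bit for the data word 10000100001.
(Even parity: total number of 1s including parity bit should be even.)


Number of 1s in data: 3
Parity bit: 1

1


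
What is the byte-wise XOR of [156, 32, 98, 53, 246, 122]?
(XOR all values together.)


XOR chain: 156 ^ 32 ^ 98 ^ 53 ^ 246 ^ 122 = 103

103


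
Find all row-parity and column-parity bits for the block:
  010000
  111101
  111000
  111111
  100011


Row parities: 11101
Column parities: 001001

Row P: 11101, Col P: 001001, Corner: 0


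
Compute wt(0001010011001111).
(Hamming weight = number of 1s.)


Counting 1s in 0001010011001111

8


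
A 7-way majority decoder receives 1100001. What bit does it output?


Ones: 3 out of 7
Threshold: 4

0 (3/7 voted 1)


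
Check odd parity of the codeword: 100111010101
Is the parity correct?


Number of 1s: 7

Yes, parity is correct (7 ones)


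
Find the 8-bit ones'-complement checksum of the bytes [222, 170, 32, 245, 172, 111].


Sum = 952 mod 256 = 184
Complement = 71

71


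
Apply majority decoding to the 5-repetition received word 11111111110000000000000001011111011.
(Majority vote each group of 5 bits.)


Groups: 11111, 11111, 00000, 00000, 00000, 10111, 11011
Majority votes: 1100011

1100011


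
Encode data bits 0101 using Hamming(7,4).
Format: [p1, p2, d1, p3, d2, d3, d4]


Parity bits: p1=0, p2=1, p3=0

0100101


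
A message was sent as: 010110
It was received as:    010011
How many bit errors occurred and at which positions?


XOR: 000101

2 error(s) at position(s): 3, 5


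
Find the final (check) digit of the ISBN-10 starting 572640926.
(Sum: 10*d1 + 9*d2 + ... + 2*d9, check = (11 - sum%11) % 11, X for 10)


Weighted sum: 249
249 mod 11 = 7

Check digit: 4


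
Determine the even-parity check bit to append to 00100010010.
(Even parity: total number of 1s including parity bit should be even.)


Number of 1s in data: 3
Parity bit: 1

1


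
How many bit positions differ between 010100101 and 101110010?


XOR: 111010111
Count of 1s: 7

7


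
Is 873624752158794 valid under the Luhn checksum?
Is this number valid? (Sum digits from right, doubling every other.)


Luhn sum = 73
73 mod 10 = 3

Invalid (Luhn sum mod 10 = 3)


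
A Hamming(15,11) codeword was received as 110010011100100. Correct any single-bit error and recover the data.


Syndrome = 0: no error detected

Data: 01001100100 (no errors)


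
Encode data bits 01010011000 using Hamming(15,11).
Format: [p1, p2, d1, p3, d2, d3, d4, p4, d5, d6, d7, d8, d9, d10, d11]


Parity bits: p1=1, p2=0, p3=1, p4=0

100110100011000


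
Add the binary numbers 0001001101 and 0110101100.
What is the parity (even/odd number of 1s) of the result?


0001001101 = 77
0110101100 = 428
Sum = 505 = 111111001
1s count = 7

odd parity (7 ones in 111111001)


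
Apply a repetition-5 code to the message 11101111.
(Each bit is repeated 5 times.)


Each bit -> 5 copies

1111111111111110000011111111111111111111


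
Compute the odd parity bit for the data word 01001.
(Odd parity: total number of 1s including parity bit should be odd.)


Number of 1s in data: 2
Parity bit: 1

1


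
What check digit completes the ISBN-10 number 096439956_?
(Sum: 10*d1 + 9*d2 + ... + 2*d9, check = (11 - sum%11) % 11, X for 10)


Weighted sum: 283
283 mod 11 = 8

Check digit: 3


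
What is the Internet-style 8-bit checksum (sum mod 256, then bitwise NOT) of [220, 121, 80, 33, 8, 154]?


Sum = 616 mod 256 = 104
Complement = 151

151


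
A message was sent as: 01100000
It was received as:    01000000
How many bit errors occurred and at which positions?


XOR: 00100000

1 error(s) at position(s): 2


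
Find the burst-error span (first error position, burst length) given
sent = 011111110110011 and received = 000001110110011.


XOR: 011110000000000

Burst at position 1, length 4


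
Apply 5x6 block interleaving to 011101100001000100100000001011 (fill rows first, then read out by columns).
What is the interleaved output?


Matrix:
  011101
  100001
  000100
  100000
  001011
Read columns: 010101000010001101000000111001

010101000010001101000000111001


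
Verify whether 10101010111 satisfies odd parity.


Number of 1s: 7

Yes, parity is correct (7 ones)


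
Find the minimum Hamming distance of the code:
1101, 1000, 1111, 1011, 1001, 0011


Comparing all pairs, minimum distance: 1
Can detect 0 errors, correct 0 errors

1


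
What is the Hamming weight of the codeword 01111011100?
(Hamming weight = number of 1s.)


Counting 1s in 01111011100

7


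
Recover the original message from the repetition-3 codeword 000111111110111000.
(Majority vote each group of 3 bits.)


Groups: 000, 111, 111, 110, 111, 000
Majority votes: 011110

011110


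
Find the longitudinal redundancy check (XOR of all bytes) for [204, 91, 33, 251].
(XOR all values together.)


XOR chain: 204 ^ 91 ^ 33 ^ 251 = 77

77


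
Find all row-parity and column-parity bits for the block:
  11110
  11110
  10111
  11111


Row parities: 0001
Column parities: 01000

Row P: 0001, Col P: 01000, Corner: 1


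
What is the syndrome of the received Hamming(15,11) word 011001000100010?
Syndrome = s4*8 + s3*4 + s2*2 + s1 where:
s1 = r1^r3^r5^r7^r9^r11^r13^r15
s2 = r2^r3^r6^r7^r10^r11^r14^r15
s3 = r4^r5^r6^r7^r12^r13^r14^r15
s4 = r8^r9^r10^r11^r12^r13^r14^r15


s1=1, s2=1, s3=0, s4=0

Syndrome = 3 (error at position 3)


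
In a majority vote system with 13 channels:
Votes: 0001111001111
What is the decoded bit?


Ones: 8 out of 13
Threshold: 7

1 (8/13 voted 1)


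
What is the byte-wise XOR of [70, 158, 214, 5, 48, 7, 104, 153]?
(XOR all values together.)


XOR chain: 70 ^ 158 ^ 214 ^ 5 ^ 48 ^ 7 ^ 104 ^ 153 = 205

205


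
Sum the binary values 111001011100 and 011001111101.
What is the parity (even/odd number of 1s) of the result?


111001011100 = 3676
011001111101 = 1661
Sum = 5337 = 1010011011001
1s count = 7

odd parity (7 ones in 1010011011001)


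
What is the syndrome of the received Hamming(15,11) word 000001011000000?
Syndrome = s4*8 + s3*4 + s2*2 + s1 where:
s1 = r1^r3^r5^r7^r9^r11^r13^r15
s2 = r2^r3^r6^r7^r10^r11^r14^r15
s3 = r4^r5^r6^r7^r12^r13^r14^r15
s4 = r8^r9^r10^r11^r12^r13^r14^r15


s1=1, s2=1, s3=1, s4=0

Syndrome = 7 (error at position 7)


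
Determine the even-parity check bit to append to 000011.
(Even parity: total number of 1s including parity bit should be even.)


Number of 1s in data: 2
Parity bit: 0

0


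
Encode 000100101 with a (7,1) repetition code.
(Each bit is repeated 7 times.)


Each bit -> 7 copies

000000000000000000000111111100000000000000111111100000001111111


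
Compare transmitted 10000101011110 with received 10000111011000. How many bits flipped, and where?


XOR: 00000010000110

3 error(s) at position(s): 6, 11, 12


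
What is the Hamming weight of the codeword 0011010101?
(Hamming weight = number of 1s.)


Counting 1s in 0011010101

5


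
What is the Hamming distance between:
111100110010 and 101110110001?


XOR: 010010000011
Count of 1s: 4

4


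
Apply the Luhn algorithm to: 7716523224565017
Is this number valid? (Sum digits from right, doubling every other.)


Luhn sum = 56
56 mod 10 = 6

Invalid (Luhn sum mod 10 = 6)


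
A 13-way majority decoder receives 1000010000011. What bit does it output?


Ones: 4 out of 13
Threshold: 7

0 (4/13 voted 1)


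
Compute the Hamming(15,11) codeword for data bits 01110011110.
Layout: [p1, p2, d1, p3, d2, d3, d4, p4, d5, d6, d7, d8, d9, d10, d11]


Parity bits: p1=0, p2=0, p3=0, p4=0

000011100011110


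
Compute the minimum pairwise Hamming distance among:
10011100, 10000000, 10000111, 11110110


Comparing all pairs, minimum distance: 3
Can detect 2 errors, correct 1 errors

3


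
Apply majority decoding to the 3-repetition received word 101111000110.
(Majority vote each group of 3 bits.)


Groups: 101, 111, 000, 110
Majority votes: 1101

1101


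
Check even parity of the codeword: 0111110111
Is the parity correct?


Number of 1s: 8

Yes, parity is correct (8 ones)


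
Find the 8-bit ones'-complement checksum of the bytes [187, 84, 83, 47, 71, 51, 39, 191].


Sum = 753 mod 256 = 241
Complement = 14

14


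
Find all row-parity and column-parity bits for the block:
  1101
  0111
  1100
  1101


Row parities: 1101
Column parities: 1011

Row P: 1101, Col P: 1011, Corner: 1


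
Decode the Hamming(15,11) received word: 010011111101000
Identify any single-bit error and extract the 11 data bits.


Syndrome = 1: error at position 1

Data: 01111101000 (corrected bit 1)


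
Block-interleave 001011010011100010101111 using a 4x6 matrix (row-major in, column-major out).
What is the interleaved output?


Matrix:
  001011
  010011
  100010
  101111
Read columns: 001101001001000111111101

001101001001000111111101


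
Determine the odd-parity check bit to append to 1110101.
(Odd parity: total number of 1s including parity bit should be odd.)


Number of 1s in data: 5
Parity bit: 0

0


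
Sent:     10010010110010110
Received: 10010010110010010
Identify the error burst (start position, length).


XOR: 00000000000000100

Burst at position 14, length 1


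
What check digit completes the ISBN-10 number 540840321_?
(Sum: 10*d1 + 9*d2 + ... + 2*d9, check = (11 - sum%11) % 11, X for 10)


Weighted sum: 186
186 mod 11 = 10

Check digit: 1


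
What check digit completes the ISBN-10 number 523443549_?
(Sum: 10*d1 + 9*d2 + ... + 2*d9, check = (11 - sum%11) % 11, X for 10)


Weighted sum: 209
209 mod 11 = 0

Check digit: 0


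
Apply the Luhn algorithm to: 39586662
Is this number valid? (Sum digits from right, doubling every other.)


Luhn sum = 38
38 mod 10 = 8

Invalid (Luhn sum mod 10 = 8)


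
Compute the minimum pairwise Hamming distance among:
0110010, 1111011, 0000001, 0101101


Comparing all pairs, minimum distance: 3
Can detect 2 errors, correct 1 errors

3


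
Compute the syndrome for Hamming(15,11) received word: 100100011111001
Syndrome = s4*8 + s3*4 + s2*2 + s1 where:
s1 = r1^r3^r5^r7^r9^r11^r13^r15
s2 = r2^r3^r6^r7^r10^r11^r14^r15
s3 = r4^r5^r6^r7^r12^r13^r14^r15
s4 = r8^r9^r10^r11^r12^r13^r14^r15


s1=0, s2=1, s3=1, s4=0

Syndrome = 6 (error at position 6)


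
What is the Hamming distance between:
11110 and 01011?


XOR: 10101
Count of 1s: 3

3


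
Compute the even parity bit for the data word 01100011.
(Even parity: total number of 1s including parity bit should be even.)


Number of 1s in data: 4
Parity bit: 0

0


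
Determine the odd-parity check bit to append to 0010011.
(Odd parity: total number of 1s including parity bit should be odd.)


Number of 1s in data: 3
Parity bit: 0

0


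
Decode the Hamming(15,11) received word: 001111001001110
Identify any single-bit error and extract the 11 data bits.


Syndrome = 2: error at position 2

Data: 11101001110 (corrected bit 2)


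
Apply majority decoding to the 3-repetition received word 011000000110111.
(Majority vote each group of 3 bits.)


Groups: 011, 000, 000, 110, 111
Majority votes: 10011

10011


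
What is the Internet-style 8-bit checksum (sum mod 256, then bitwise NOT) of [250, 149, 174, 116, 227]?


Sum = 916 mod 256 = 148
Complement = 107

107


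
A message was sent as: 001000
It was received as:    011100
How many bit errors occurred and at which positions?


XOR: 010100

2 error(s) at position(s): 1, 3


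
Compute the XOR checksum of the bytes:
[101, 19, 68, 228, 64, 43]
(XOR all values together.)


XOR chain: 101 ^ 19 ^ 68 ^ 228 ^ 64 ^ 43 = 189

189
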